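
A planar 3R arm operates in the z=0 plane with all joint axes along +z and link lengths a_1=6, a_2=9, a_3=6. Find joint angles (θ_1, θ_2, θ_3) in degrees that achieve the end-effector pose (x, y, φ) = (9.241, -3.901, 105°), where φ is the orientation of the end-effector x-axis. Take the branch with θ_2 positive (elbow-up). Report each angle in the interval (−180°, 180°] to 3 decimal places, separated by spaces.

-60.001 29.999 135.002

wrist centre = target − a_3·(cos φ, sin φ) = (10.7939, -9.6966)
cos θ_2 = (210.5318−6²−9²)/(2·6·9) = 0.8660; θ_2 = 29.9989° (elbow-up)
β = atan2(-9.6966,10.7939) = -41.9345°; ψ = atan2(4.4999,13.7943) = 18.0669°
θ_1 = β − ψ = -60.0014°
θ_3 = φ − θ_1 − θ_2 = 135.0024° (wrapped to (-180°,180°])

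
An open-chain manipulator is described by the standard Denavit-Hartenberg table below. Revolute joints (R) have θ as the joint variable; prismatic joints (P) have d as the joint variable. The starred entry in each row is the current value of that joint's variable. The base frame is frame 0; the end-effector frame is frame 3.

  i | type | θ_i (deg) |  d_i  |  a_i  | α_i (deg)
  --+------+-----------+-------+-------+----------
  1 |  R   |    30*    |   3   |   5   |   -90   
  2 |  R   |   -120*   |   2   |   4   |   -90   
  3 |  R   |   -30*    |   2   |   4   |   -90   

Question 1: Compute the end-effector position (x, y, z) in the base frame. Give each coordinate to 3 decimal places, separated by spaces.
0.598 4.964 10.464

after link 1: o_1 = (4.3301, 2.5000, 3.0000)
after link 2: o_2 = (1.5981, 3.2321, 6.4641)
after link 3: o_3 = (0.5981, 4.9641, 10.4641)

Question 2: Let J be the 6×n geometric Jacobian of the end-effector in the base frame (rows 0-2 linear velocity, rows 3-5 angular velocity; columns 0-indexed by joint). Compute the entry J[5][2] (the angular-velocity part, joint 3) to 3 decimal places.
0.500

axis z_2 = (0.7500,0.4330,0.5000); lever o_n−o_2 = (-1.0000,1.7321,4.0000)
cross product → J_v[:, 2] = (0.8660,-3.5000,1.7321)
J_ω[:, 2] = z_2
entry J[5][2] = 0.5000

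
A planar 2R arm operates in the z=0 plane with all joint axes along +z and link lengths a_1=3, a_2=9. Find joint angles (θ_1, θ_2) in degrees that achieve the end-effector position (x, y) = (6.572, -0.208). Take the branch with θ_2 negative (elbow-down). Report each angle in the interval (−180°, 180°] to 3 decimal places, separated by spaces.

cos θ_2 = (43.2344−3²−9²)/(2·3·9) = -0.8660; θ_2 = -150.0004° (elbow-down)
β = atan2(-0.2080,6.5720) = -1.8128°; ψ = atan2(-4.4999,-4.7943) = -136.8137°
θ_1 = β − ψ = 135.0010°

135.001 -150.000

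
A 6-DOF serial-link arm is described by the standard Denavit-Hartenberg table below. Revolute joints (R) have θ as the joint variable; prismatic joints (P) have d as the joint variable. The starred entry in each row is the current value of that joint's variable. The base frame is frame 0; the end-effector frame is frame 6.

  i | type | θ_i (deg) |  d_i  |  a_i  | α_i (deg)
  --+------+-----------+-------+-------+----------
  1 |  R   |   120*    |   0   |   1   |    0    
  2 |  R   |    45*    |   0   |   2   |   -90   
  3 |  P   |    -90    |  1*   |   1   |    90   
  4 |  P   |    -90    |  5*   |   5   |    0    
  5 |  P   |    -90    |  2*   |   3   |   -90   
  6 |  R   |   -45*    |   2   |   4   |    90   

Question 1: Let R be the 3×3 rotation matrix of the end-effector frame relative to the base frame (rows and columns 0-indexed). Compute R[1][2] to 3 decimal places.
-0.183

End-effector z-axis (col 2 of R) = (0.6830,-0.1830,0.7071)
R[1][2] = -0.1830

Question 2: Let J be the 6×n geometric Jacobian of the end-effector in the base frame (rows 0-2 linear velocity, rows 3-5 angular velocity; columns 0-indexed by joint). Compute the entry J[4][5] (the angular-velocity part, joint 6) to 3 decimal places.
axis z_5 = (0.2588,0.9659,0.0000); lever o_n−o_5 = (3.2497,1.1998,-2.8284)
cross product → J_v[:, 5] = (-2.7321,0.7321,-2.8284)
J_ω[:, 5] = z_5
entry J[4][5] = 0.9659

0.966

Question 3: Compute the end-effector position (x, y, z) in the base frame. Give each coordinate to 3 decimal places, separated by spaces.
after link 1: o_1 = (-0.5000, 0.8660, 0.0000)
after link 2: o_2 = (-2.4319, 1.3837, 0.0000)
after link 3: o_3 = (-2.6907, 0.4177, 1.0000)
after link 4: o_4 = (3.4331, 3.9533, 1.0000)
after link 5: o_5 = (5.3649, 3.4356, -2.0000)
after link 6: o_6 = (8.6146, 4.6354, -4.8284)

8.615 4.635 -4.828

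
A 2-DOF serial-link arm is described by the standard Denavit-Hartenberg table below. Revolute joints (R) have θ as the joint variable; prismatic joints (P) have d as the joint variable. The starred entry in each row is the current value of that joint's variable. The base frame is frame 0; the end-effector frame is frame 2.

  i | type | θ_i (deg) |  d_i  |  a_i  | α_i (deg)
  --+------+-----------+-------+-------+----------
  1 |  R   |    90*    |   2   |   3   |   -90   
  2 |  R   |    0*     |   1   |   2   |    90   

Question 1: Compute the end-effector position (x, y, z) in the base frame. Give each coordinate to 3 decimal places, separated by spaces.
-1.000 5.000 2.000

after link 1: o_1 = (0.0000, 3.0000, 2.0000)
after link 2: o_2 = (-1.0000, 5.0000, 2.0000)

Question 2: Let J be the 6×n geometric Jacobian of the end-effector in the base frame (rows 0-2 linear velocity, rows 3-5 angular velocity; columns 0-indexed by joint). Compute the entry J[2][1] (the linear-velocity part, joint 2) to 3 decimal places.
-2.000

axis z_1 = (-1.0000,0.0000,0.0000); lever o_n−o_1 = (-1.0000,2.0000,0.0000)
cross product → J_v[:, 1] = (-0.0000,-0.0000,-2.0000)
J_ω[:, 1] = z_1
entry J[2][1] = -2.0000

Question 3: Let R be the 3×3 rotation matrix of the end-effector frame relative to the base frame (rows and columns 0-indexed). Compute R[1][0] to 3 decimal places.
End-effector x-axis (col 0 of R) = (0.0000,1.0000,0.0000)
R[1][0] = 1.0000

1.000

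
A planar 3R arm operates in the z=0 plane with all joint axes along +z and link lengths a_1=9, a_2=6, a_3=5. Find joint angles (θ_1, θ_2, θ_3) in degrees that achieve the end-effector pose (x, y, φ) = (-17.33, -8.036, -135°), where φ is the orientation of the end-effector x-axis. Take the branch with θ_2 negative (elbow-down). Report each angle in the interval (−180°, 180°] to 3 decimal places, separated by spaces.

wrist centre = target − a_3·(cos φ, sin φ) = (-13.7945, -4.5005)
cos θ_2 = (210.5415−9²−6²)/(2·9·6) = 0.8661; θ_2 = -29.9886° (elbow-down)
β = atan2(-4.5005,-13.7945) = -161.9310°; ψ = atan2(-2.9990,14.1967) = -11.9280°
θ_1 = β − ψ = -150.0030°
θ_3 = φ − θ_1 − θ_2 = 44.9916° (wrapped to (-180°,180°])

-150.003 -29.989 44.992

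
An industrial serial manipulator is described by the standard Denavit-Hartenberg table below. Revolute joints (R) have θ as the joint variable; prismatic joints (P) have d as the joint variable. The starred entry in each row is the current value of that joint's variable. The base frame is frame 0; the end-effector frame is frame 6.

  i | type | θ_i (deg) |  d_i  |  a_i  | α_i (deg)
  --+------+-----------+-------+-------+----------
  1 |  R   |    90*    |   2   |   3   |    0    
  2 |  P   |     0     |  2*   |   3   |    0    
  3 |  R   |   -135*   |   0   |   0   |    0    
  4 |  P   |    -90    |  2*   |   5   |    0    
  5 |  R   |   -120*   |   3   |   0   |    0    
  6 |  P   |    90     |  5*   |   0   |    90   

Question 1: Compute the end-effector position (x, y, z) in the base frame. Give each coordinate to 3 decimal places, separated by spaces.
after link 1: o_1 = (0.0000, 3.0000, 2.0000)
after link 2: o_2 = (0.0000, 6.0000, 4.0000)
after link 3: o_3 = (0.0000, 6.0000, 4.0000)
after link 4: o_4 = (-3.5355, 2.4645, 6.0000)
after link 5: o_5 = (-3.5355, 2.4645, 9.0000)
after link 6: o_6 = (-3.5355, 2.4645, 14.0000)

-3.536 2.464 14.000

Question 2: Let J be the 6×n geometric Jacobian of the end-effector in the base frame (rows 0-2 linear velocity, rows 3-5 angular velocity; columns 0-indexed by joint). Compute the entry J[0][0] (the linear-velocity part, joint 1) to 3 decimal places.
-2.464

axis z_0 = ẑ; lever o_n−o_0 = (-3.5355,2.4645,14.0000)
cross product → J_v[:, 0] = (-2.4645,-3.5355,0.0000)
J_ω[:, 0] = z_0
entry J[0][0] = -2.4645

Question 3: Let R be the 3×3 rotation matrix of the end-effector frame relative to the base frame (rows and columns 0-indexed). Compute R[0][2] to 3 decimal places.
End-effector z-axis (col 2 of R) = (-0.2588,0.9659,0.0000)
R[0][2] = -0.2588

-0.259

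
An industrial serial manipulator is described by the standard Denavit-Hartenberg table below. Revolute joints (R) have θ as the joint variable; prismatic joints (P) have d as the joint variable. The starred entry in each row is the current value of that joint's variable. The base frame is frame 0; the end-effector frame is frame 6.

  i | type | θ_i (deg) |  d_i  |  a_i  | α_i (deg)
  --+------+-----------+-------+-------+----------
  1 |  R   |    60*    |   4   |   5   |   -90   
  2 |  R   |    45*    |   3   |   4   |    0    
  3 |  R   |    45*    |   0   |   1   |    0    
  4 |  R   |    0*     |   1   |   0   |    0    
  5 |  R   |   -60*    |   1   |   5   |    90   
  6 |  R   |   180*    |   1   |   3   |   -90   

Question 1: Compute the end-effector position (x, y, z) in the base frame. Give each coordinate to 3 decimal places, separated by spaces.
after link 1: o_1 = (2.5000, 4.3301, 4.0000)
after link 2: o_2 = (1.3161, 8.2796, 1.1716)
after link 3: o_3 = (1.3161, 8.2796, 0.1716)
after link 4: o_4 = (0.4501, 8.7796, 0.1716)
after link 5: o_5 = (1.7492, 13.0296, -2.3284)
after link 6: o_6 = (0.7001, 11.2126, 0.0376)

0.700 11.213 0.038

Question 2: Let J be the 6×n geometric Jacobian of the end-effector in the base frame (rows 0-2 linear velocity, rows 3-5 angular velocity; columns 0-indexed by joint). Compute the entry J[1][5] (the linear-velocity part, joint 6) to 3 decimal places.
axis z_5 = (0.2500,0.4330,0.8660); lever o_n−o_5 = (-1.0490,-1.8170,2.3660)
cross product → J_v[:, 5] = (2.5981,-1.5000,0.0000)
J_ω[:, 5] = z_5
entry J[1][5] = -1.5000

-1.500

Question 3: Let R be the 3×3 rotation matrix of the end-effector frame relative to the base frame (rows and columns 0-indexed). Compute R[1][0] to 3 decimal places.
-0.750

End-effector x-axis (col 0 of R) = (-0.4330,-0.7500,0.5000)
R[1][0] = -0.7500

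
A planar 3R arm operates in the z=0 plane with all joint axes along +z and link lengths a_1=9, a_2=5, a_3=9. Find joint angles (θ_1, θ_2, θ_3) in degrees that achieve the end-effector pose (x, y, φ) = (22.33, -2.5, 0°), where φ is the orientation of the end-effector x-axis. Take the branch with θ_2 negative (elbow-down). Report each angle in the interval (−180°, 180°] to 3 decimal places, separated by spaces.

wrist centre = target − a_3·(cos φ, sin φ) = (13.3300, -2.5000)
cos θ_2 = (183.9389−9²−5²)/(2·9·5) = 0.8660; θ_2 = -30.0043° (elbow-down)
β = atan2(-2.5000,13.3300) = -10.6223°; ψ = atan2(-2.5003,13.3299) = -10.6237°
θ_1 = β − ψ = 0.0014°
θ_3 = φ − θ_1 − θ_2 = 30.0029° (wrapped to (-180°,180°])

0.001 -30.004 30.003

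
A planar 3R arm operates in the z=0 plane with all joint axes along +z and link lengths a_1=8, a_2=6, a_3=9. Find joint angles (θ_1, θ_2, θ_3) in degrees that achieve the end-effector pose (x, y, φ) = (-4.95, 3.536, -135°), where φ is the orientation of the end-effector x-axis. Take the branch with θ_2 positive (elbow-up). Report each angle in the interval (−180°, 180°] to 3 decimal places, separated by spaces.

wrist centre = target − a_3·(cos φ, sin φ) = (1.4140, 9.9000)
cos θ_2 = (100.0085−8²−6²)/(2·8·6) = 0.0001; θ_2 = 89.9949° (elbow-up)
β = atan2(9.9000,1.4140) = 81.8717°; ψ = atan2(6.0000,8.0005) = 36.8681°
θ_1 = β − ψ = 45.0036°
θ_3 = φ − θ_1 − θ_2 = 90.0014° (wrapped to (-180°,180°])

45.004 89.995 90.001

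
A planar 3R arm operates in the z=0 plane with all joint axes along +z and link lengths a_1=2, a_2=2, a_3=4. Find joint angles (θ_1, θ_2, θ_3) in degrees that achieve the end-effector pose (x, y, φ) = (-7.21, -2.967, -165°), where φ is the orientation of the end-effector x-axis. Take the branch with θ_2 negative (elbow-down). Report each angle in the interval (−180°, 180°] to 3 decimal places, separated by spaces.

wrist centre = target − a_3·(cos φ, sin φ) = (-3.3463, -1.9317)
cos θ_2 = (14.9293−2²−2²)/(2·2·2) = 0.8662; θ_2 = -29.9849° (elbow-down)
β = atan2(-1.9317,-3.3463) = -150.0034°; ψ = atan2(-0.9995,3.7323) = -14.9924°
θ_1 = β − ψ = -135.0109°
θ_3 = φ − θ_1 − θ_2 = -0.0042° (wrapped to (-180°,180°])

-135.011 -29.985 -0.004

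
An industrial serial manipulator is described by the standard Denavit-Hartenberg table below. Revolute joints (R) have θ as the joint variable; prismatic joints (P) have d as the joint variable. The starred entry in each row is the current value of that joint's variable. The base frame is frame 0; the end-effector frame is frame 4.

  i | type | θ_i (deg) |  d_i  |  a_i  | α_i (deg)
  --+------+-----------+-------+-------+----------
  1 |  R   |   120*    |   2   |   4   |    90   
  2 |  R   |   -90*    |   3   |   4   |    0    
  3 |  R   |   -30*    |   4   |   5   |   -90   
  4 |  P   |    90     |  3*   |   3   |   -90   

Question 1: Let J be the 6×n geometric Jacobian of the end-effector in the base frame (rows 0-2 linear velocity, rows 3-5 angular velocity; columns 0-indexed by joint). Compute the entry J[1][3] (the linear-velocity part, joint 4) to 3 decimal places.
prismatic axis z_3 = (-0.4330,0.7500,-0.5000)
J_v[:, 3] = z_3; J_ω[:, 3] = (0,0,0)
entry J[1][3] = 0.7500

0.750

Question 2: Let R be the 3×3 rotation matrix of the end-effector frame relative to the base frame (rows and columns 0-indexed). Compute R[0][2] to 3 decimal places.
-0.250

End-effector z-axis (col 2 of R) = (-0.2500,0.4330,0.8660)
R[0][2] = -0.2500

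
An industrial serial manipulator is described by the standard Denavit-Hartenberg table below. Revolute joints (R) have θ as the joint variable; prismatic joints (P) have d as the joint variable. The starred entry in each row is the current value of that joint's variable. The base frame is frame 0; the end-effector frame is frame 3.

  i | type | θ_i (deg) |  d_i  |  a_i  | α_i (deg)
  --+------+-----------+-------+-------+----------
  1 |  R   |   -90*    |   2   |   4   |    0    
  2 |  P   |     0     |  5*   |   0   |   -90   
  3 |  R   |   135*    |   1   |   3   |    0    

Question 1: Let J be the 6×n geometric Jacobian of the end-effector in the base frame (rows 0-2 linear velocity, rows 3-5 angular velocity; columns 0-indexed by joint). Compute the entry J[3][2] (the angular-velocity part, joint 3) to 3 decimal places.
axis z_2 = (1.0000,0.0000,0.0000); lever o_n−o_2 = (1.0000,2.1213,-2.1213)
cross product → J_v[:, 2] = (-0.0000,2.1213,2.1213)
J_ω[:, 2] = z_2
entry J[3][2] = 1.0000

1.000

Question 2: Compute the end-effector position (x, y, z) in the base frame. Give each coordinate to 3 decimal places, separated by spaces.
1.000 -1.879 4.879

after link 1: o_1 = (0.0000, -4.0000, 2.0000)
after link 2: o_2 = (0.0000, -4.0000, 7.0000)
after link 3: o_3 = (1.0000, -1.8787, 4.8787)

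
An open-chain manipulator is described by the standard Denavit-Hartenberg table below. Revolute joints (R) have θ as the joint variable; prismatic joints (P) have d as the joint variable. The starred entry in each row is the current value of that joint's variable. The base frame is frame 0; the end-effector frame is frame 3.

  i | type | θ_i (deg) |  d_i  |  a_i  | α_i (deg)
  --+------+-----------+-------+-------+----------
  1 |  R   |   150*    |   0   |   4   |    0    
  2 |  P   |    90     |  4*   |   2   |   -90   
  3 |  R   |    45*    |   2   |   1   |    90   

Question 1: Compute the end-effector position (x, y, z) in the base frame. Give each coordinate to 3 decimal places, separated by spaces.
after link 1: o_1 = (-3.4641, 2.0000, 0.0000)
after link 2: o_2 = (-4.4641, 0.2679, 4.0000)
after link 3: o_3 = (-3.0856, -1.3444, 3.2929)

-3.086 -1.344 3.293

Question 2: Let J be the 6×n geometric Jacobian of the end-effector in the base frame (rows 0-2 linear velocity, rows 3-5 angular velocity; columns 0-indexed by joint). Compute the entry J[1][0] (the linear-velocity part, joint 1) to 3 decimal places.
-3.086

axis z_0 = ẑ; lever o_n−o_0 = (-3.0856,-1.3444,3.2929)
cross product → J_v[:, 0] = (1.3444,-3.0856,0.0000)
J_ω[:, 0] = z_0
entry J[1][0] = -3.0856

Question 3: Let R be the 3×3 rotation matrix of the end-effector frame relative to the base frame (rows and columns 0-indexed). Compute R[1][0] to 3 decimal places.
End-effector x-axis (col 0 of R) = (-0.3536,-0.6124,-0.7071)
R[1][0] = -0.6124

-0.612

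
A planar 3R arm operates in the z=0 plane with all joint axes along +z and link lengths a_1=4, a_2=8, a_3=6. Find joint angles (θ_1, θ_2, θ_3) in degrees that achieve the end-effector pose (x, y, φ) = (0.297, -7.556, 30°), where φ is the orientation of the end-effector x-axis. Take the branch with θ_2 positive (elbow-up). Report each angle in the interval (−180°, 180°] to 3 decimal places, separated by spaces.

-134.994 29.991 135.003

wrist centre = target − a_3·(cos φ, sin φ) = (-4.8992, -10.5560)
cos θ_2 = (135.4308−4²−8²)/(2·4·8) = 0.8661; θ_2 = 29.9907° (elbow-up)
β = atan2(-10.5560,-4.8992) = -114.8965°; ψ = atan2(3.9989,10.9289) = 20.0976°
θ_1 = β − ψ = -134.9941°
θ_3 = φ − θ_1 − θ_2 = 135.0034° (wrapped to (-180°,180°])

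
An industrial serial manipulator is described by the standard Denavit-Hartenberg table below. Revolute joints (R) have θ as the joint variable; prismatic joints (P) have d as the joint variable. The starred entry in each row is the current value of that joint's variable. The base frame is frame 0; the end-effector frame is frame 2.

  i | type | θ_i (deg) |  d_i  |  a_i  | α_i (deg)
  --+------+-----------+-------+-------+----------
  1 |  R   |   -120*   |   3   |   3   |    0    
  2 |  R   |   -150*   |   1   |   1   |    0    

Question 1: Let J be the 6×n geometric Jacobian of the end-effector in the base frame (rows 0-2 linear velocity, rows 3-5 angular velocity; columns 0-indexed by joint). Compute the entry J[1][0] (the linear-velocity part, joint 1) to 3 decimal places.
axis z_0 = ẑ; lever o_n−o_0 = (-1.5000,-1.5981,4.0000)
cross product → J_v[:, 0] = (1.5981,-1.5000,0.0000)
J_ω[:, 0] = z_0
entry J[1][0] = -1.5000

-1.500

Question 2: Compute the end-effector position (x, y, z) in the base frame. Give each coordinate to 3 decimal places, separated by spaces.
after link 1: o_1 = (-1.5000, -2.5981, 3.0000)
after link 2: o_2 = (-1.5000, -1.5981, 4.0000)

-1.500 -1.598 4.000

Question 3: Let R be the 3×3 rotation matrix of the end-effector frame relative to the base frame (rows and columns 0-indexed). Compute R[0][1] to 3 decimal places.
-1.000

End-effector y-axis (col 1 of R) = (-1.0000,-0.0000,0.0000)
R[0][1] = -1.0000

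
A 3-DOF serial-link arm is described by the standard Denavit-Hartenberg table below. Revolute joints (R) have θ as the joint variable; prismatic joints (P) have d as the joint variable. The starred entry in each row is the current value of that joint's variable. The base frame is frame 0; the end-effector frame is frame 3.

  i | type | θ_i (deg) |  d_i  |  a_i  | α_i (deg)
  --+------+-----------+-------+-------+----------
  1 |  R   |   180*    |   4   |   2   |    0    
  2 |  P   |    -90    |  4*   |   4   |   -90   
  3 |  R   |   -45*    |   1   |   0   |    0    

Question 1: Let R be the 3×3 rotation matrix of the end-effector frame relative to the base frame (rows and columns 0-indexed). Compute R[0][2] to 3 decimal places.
-1.000

End-effector z-axis (col 2 of R) = (-1.0000,0.0000,0.0000)
R[0][2] = -1.0000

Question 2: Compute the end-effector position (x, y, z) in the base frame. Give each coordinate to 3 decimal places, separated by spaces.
-3.000 4.000 8.000

after link 1: o_1 = (-2.0000, 0.0000, 4.0000)
after link 2: o_2 = (-2.0000, 4.0000, 8.0000)
after link 3: o_3 = (-3.0000, 4.0000, 8.0000)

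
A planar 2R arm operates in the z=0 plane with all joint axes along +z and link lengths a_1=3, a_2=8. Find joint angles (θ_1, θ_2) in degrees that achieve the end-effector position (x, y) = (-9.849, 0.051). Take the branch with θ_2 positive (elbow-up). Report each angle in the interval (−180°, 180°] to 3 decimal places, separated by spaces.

135.004 59.993

cos θ_2 = (97.0054−3²−8²)/(2·3·8) = 0.5001; θ_2 = 59.9926° (elbow-up)
β = atan2(0.0510,-9.8490) = 179.7033°; ψ = atan2(6.9277,7.0009) = 44.6988°
θ_1 = β − ψ = 135.0045°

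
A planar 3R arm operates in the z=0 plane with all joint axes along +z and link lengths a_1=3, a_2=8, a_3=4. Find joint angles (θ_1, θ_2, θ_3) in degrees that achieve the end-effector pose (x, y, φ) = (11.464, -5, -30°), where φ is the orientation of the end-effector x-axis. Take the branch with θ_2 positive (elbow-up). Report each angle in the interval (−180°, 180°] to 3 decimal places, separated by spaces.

-90.002 90.002 -30.000

wrist centre = target − a_3·(cos φ, sin φ) = (7.9999, -3.0000)
cos θ_2 = (72.9984−3²−8²)/(2·3·8) = -0.0000; θ_2 = 90.0019° (elbow-up)
β = atan2(-3.0000,7.9999) = -20.5563°; ψ = atan2(8.0000,2.9997) = 69.4457°
θ_1 = β − ψ = -90.0019°
θ_3 = φ − θ_1 − θ_2 = -30.0000° (wrapped to (-180°,180°])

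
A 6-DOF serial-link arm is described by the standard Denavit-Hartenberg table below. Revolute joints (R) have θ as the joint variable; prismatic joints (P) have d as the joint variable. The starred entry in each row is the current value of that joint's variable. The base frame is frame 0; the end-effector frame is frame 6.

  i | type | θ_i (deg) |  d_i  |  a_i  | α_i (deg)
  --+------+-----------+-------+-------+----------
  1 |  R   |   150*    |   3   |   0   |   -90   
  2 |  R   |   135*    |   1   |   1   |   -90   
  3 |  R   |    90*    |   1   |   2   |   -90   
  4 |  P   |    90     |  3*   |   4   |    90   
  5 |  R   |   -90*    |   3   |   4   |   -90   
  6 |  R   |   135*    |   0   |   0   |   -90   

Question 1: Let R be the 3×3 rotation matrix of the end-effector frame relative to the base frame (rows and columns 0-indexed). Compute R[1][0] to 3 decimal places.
-0.362

End-effector x-axis (col 0 of R) = (-0.7866,-0.3624,0.5000)
R[1][0] = -0.3624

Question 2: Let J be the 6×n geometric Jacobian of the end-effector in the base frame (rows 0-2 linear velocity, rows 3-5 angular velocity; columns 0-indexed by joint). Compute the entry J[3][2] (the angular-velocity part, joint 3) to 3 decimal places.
0.612

axis z_2 = (0.6124,-0.3536,0.7071); lever o_n−o_2 = (1.2753,5.0372,-2.8284)
cross product → J_v[:, 2] = (-2.5619,2.6338,3.5355)
J_ω[:, 2] = z_2
entry J[3][2] = 0.6124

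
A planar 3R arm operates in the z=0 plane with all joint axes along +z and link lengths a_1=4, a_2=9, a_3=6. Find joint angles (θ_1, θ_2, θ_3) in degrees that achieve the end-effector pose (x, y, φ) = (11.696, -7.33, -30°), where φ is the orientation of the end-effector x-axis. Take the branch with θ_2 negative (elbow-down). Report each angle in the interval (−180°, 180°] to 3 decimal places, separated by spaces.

wrist centre = target − a_3·(cos φ, sin φ) = (6.4998, -4.3300)
cos θ_2 = (60.9969−4²−9²)/(2·4·9) = -0.5000; θ_2 = -120.0028° (elbow-down)
β = atan2(-4.3300,6.4998) = -33.6703°; ψ = atan2(-7.7940,-0.5004) = -93.6734°
θ_1 = β − ψ = 60.0031°
θ_3 = φ − θ_1 − θ_2 = 29.9998° (wrapped to (-180°,180°])

60.003 -120.003 30.000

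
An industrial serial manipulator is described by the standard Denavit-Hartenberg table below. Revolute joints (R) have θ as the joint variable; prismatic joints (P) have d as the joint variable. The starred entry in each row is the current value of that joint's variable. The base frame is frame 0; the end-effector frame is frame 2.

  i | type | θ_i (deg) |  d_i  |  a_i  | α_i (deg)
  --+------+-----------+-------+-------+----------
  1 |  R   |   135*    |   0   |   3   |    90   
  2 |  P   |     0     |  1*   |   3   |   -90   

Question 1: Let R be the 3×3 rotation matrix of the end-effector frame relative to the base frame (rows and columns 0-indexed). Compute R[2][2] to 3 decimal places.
1.000

End-effector z-axis (col 2 of R) = (0.0000,0.0000,1.0000)
R[2][2] = 1.0000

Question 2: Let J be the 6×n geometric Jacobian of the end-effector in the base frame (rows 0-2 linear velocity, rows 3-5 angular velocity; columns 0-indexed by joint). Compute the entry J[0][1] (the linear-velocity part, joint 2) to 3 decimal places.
prismatic axis z_1 = (0.7071,0.7071,0.0000)
J_v[:, 1] = z_1; J_ω[:, 1] = (0,0,0)
entry J[0][1] = 0.7071

0.707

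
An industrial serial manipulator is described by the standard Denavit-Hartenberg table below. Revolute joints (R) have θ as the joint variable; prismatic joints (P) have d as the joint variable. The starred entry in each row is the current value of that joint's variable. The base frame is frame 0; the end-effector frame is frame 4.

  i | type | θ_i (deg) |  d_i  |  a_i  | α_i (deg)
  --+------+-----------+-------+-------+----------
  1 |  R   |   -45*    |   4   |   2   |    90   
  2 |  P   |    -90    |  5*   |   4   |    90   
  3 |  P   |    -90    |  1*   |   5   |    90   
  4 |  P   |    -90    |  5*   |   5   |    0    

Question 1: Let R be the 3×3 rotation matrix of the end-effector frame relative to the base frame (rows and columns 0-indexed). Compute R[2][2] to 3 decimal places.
End-effector z-axis (col 2 of R) = (-0.0000,0.0000,1.0000)
R[2][2] = 1.0000

1.000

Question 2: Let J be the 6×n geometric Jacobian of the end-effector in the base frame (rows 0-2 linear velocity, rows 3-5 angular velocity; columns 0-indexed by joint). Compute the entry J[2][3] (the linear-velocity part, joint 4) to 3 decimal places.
1.000

prismatic axis z_3 = (-0.0000,0.0000,1.0000)
J_v[:, 3] = z_3; J_ω[:, 3] = (0,0,0)
entry J[2][3] = 1.0000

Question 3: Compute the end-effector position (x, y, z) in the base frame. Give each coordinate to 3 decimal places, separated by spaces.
after link 1: o_1 = (1.4142, -1.4142, 4.0000)
after link 2: o_2 = (-2.1213, -4.9497, 0.0000)
after link 3: o_3 = (0.7071, -0.7071, -0.0000)
after link 4: o_4 = (4.2426, -4.2426, 5.0000)

4.243 -4.243 5.000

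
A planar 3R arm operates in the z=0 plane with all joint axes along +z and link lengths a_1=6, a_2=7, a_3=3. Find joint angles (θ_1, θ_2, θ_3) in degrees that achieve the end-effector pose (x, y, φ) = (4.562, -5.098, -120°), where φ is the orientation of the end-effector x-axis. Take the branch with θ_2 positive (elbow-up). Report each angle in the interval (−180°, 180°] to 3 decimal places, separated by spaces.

wrist centre = target − a_3·(cos φ, sin φ) = (6.0620, -2.4999)
cos θ_2 = (42.9975−6²−7²)/(2·6·7) = -0.5000; θ_2 = 120.0020° (elbow-up)
β = atan2(-2.4999,6.0620) = -22.4109°; ψ = atan2(6.0621,2.4998) = 67.5904°
θ_1 = β − ψ = -90.0013°
θ_3 = φ − θ_1 − θ_2 = -150.0007° (wrapped to (-180°,180°])

-90.001 120.002 -150.001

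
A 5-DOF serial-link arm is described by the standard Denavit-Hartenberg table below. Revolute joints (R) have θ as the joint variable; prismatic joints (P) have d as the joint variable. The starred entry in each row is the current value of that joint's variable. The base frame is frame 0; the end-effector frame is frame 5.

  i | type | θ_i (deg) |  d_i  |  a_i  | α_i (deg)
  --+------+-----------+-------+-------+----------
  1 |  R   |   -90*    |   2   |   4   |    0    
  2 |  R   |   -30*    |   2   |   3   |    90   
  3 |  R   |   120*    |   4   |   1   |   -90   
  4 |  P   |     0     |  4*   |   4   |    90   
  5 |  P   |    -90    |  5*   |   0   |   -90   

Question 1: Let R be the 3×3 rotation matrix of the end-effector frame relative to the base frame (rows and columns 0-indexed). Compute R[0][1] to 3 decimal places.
End-effector y-axis (col 1 of R) = (0.8660,-0.5000,-0.0000)
R[0][1] = 0.8660

0.866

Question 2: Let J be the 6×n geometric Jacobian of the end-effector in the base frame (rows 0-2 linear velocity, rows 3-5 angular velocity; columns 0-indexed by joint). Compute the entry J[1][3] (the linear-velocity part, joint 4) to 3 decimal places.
prismatic axis z_3 = (0.4330,0.7500,-0.5000)
J_v[:, 3] = z_3; J_ω[:, 3] = (0,0,0)
entry J[1][3] = 0.7500

0.750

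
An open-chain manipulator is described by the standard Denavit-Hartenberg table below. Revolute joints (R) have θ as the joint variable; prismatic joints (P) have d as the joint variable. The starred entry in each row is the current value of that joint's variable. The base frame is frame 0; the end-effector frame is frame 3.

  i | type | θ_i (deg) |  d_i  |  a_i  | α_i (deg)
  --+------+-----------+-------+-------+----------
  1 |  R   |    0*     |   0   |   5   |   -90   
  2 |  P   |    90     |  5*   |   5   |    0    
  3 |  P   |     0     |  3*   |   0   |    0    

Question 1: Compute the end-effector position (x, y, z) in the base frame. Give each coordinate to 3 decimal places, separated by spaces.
after link 1: o_1 = (5.0000, 0.0000, 0.0000)
after link 2: o_2 = (5.0000, 5.0000, -5.0000)
after link 3: o_3 = (5.0000, 8.0000, -5.0000)

5.000 8.000 -5.000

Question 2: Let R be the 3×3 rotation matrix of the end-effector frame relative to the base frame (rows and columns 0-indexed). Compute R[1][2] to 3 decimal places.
1.000

End-effector z-axis (col 2 of R) = (0.0000,1.0000,0.0000)
R[1][2] = 1.0000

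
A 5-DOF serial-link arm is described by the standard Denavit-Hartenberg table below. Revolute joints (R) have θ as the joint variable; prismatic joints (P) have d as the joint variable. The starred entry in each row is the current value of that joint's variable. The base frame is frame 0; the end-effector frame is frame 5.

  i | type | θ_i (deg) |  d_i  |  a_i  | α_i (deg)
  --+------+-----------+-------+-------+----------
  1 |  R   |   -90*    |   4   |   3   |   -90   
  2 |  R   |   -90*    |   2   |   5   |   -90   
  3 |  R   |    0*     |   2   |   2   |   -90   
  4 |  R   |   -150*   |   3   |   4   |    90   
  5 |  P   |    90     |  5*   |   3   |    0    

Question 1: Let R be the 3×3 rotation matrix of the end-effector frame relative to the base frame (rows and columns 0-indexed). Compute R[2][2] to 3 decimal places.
End-effector z-axis (col 2 of R) = (-0.0000,0.8660,-0.5000)
R[2][2] = -0.5000

-0.500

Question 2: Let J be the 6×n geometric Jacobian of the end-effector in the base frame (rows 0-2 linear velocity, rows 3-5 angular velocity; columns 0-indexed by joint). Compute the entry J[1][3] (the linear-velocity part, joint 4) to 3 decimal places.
-5.964

axis z_3 = (-1.0000,-0.0000,-0.0000); lever o_n−o_3 = (-6.0000,2.3301,-5.9641)
cross product → J_v[:, 3] = (0.0000,-5.9641,-2.3301)
J_ω[:, 3] = z_3
entry J[1][3] = -5.9641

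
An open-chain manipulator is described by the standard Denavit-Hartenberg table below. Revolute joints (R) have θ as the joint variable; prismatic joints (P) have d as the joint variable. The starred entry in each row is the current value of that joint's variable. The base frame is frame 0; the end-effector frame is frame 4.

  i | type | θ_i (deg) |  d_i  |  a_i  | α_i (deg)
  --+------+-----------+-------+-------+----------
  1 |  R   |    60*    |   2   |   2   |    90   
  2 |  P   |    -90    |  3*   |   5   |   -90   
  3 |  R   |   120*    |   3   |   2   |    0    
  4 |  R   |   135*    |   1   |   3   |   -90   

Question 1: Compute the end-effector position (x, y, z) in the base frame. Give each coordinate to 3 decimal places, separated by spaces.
after link 1: o_1 = (1.0000, 1.7321, 2.0000)
after link 2: o_2 = (3.5981, 0.2321, -3.0000)
after link 3: o_3 = (3.5981, 3.6962, -2.0000)
after link 4: o_4 = (6.6076, 3.1133, -1.2235)

6.608 3.113 -1.224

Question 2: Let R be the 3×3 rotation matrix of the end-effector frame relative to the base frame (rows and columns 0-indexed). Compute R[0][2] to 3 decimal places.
0.224

End-effector z-axis (col 2 of R) = (0.2241,-0.1294,-0.9659)
R[0][2] = 0.2241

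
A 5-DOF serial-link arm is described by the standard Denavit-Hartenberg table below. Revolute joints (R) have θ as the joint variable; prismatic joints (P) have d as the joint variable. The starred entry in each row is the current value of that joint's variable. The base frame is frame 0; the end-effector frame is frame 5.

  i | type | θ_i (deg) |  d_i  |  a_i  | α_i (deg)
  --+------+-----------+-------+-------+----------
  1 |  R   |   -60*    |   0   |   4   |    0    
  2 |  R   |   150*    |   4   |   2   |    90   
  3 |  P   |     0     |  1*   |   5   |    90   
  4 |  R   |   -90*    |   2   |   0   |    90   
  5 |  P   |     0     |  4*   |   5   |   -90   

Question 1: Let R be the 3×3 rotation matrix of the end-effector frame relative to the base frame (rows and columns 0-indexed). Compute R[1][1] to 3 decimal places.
End-effector y-axis (col 1 of R) = (-0.0000,1.0000,0.0000)
R[1][1] = 1.0000

1.000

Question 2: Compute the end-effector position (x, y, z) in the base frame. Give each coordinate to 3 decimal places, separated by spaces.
after link 1: o_1 = (2.0000, -3.4641, 0.0000)
after link 2: o_2 = (2.0000, -1.4641, 4.0000)
after link 3: o_3 = (3.0000, 3.5359, 4.0000)
after link 4: o_4 = (3.0000, 3.5359, 2.0000)
after link 5: o_5 = (-2.0000, -0.4641, 2.0000)

-2.000 -0.464 2.000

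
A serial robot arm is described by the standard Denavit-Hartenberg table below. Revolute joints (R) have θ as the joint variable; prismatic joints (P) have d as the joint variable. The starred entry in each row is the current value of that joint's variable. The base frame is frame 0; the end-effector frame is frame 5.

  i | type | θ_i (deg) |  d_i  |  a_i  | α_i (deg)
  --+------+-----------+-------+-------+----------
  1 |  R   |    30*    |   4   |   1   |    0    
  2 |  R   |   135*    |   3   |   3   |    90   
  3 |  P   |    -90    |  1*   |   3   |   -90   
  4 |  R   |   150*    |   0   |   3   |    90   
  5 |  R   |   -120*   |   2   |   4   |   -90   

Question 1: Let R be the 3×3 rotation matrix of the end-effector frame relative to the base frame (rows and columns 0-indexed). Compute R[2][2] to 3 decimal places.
0.750

End-effector z-axis (col 2 of R) = (0.3709,-0.5477,0.7500)
R[2][2] = 0.7500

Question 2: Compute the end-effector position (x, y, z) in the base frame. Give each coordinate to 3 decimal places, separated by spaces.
after link 1: o_1 = (0.8660, 0.5000, 4.0000)
after link 2: o_2 = (-2.0318, 1.2765, 7.0000)
after link 3: o_3 = (-1.7729, 2.2424, 4.0000)
after link 4: o_4 = (-2.1612, 0.7935, 6.5981)
after link 5: o_5 = (0.9954, -0.8102, 3.8660)

0.995 -0.810 3.866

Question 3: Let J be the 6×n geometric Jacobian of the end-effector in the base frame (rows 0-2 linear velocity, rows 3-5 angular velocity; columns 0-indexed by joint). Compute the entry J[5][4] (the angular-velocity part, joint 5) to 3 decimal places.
-0.500

axis z_4 = (-0.2241,-0.8365,-0.5000); lever o_n−o_4 = (3.1566,-1.6037,-2.7321)
cross product → J_v[:, 4] = (1.4836,-2.1907,3.0000)
J_ω[:, 4] = z_4
entry J[5][4] = -0.5000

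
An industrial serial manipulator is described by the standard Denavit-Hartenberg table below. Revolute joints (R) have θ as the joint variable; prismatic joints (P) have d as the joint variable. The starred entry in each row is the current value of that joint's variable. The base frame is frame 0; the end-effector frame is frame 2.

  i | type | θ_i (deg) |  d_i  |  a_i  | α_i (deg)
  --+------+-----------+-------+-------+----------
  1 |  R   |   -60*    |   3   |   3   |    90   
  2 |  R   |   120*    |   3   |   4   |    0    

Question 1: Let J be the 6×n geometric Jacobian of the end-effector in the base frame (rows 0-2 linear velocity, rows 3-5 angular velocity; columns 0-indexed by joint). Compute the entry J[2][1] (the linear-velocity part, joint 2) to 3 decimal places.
-2.000

axis z_1 = (-0.8660,-0.5000,0.0000); lever o_n−o_1 = (-3.5981,0.2321,3.4641)
cross product → J_v[:, 1] = (-1.7321,3.0000,-2.0000)
J_ω[:, 1] = z_1
entry J[2][1] = -2.0000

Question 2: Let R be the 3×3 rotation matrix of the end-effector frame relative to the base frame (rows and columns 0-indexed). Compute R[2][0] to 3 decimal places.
End-effector x-axis (col 0 of R) = (-0.2500,0.4330,0.8660)
R[2][0] = 0.8660

0.866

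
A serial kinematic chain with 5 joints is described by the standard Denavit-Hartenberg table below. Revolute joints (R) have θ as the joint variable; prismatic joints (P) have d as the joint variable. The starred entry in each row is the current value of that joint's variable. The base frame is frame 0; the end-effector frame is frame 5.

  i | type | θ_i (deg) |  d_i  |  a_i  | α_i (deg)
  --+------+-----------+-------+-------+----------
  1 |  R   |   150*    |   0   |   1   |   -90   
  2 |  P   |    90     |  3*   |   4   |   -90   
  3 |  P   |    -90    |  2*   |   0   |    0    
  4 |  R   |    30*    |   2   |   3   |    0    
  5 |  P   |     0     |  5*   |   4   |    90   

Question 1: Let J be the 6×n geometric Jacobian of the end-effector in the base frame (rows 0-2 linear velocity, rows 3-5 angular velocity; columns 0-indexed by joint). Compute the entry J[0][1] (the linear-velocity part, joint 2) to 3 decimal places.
prismatic axis z_1 = (-0.5000,-0.8660,0.0000)
J_v[:, 1] = z_1; J_ω[:, 1] = (0,0,0)
entry J[0][1] = -0.5000

-0.500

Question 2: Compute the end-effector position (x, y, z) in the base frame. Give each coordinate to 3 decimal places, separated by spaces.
2.397 -11.848 -7.500

after link 1: o_1 = (-0.8660, 0.5000, 0.0000)
after link 2: o_2 = (-2.3660, -2.0981, -4.0000)
after link 3: o_3 = (-0.6340, -3.0981, -4.0000)
after link 4: o_4 = (-0.2010, -6.3481, -5.5000)
after link 5: o_5 = (2.3971, -11.8481, -7.5000)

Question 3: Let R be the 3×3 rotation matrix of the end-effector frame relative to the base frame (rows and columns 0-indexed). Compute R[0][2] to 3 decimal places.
End-effector z-axis (col 2 of R) = (-0.2500,-0.4330,0.8660)
R[0][2] = -0.2500

-0.250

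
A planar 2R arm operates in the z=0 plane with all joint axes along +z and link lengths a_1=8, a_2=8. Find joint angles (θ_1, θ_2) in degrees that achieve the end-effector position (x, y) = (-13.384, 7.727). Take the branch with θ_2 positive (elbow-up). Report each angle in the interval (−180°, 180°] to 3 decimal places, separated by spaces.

cos θ_2 = (238.8380−8²−8²)/(2·8·8) = 0.8659; θ_2 = 30.0119° (elbow-up)
β = atan2(7.7270,-13.3840) = 150.0008°; ψ = atan2(4.0014,14.9274) = 15.0059°
θ_1 = β − ψ = 134.9949°

134.995 30.012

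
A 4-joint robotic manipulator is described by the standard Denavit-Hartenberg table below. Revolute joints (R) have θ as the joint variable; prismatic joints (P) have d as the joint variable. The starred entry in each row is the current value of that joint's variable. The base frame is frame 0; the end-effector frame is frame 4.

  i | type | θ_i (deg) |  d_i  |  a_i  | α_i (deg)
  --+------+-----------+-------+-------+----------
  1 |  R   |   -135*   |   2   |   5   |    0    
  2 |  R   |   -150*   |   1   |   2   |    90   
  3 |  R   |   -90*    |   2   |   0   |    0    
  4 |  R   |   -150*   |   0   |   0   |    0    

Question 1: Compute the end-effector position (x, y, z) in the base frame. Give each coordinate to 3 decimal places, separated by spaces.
after link 1: o_1 = (-3.5355, -3.5355, 2.0000)
after link 2: o_2 = (-3.0179, -1.6037, 3.0000)
after link 3: o_3 = (-1.0860, -2.1213, 3.0000)
after link 4: o_4 = (-1.0860, -2.1213, 3.0000)

-1.086 -2.121 3.000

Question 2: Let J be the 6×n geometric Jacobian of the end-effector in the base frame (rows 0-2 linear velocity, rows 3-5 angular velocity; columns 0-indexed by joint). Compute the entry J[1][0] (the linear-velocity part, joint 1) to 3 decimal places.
axis z_0 = ẑ; lever o_n−o_0 = (-1.0860,-2.1213,3.0000)
cross product → J_v[:, 0] = (2.1213,-1.0860,0.0000)
J_ω[:, 0] = z_0
entry J[1][0] = -1.0860

-1.086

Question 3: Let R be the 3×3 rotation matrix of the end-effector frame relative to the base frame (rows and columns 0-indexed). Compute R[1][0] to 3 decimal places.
End-effector x-axis (col 0 of R) = (-0.1294,-0.4830,0.8660)
R[1][0] = -0.4830

-0.483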